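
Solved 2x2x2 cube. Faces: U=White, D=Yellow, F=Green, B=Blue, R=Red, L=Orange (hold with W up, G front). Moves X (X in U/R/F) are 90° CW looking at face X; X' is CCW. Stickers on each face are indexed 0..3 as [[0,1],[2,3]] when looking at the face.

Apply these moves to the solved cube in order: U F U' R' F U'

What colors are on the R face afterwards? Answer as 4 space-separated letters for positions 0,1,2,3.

Answer: G G W W

Derivation:
After move 1 (U): U=WWWW F=RRGG R=BBRR B=OOBB L=GGOO
After move 2 (F): F=GRGR U=WWOG R=WBWR D=RBYY L=GYOY
After move 3 (U'): U=WGWO F=GYGR R=GRWR B=WBBB L=OOOY
After move 4 (R'): R=RRGW U=WBWW F=GGGO D=RYYR B=YBBB
After move 5 (F): F=GGOG U=WBYO R=WRWW D=GRYR L=OROY
After move 6 (U'): U=BOWY F=OROG R=GGWW B=WRBB L=YBOY
Query: R face = GGWW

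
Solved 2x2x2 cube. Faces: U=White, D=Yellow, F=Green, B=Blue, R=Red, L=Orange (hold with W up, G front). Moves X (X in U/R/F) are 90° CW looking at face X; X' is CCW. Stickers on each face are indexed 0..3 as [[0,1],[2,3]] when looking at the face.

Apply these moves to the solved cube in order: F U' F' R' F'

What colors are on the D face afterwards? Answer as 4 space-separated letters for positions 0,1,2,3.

Answer: O W Y G

Derivation:
After move 1 (F): F=GGGG U=WWOO R=WRWR D=RRYY L=OYOY
After move 2 (U'): U=WOWO F=OYGG R=GGWR B=WRBB L=BBOY
After move 3 (F'): F=YGOG U=WOGW R=RGRR D=BYYY L=BOOW
After move 4 (R'): R=GRRR U=WBGW F=YOOW D=BGYG B=YRYB
After move 5 (F'): F=OWYO U=WBGR R=GRBR D=OWYG L=BWOG
Query: D face = OWYG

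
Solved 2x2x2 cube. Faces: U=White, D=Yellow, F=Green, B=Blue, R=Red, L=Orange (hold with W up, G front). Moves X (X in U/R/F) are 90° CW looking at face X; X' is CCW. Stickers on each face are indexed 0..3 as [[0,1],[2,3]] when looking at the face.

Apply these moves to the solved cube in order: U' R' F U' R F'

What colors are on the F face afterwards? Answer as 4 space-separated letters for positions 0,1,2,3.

Answer: G G B W

Derivation:
After move 1 (U'): U=WWWW F=OOGG R=GGRR B=RRBB L=BBOO
After move 2 (R'): R=GRGR U=WBWR F=OWGW D=YOYG B=YRYB
After move 3 (F): F=GOWW U=WBOB R=WRRR D=GGYG L=BYOO
After move 4 (U'): U=BBWO F=BYWW R=GORR B=WRYB L=YROO
After move 5 (R): R=RGRO U=BYWW F=BGWG D=GYYW B=ORBB
After move 6 (F'): F=GGBW U=BYRR R=YGGO D=ROYW L=YWOW
Query: F face = GGBW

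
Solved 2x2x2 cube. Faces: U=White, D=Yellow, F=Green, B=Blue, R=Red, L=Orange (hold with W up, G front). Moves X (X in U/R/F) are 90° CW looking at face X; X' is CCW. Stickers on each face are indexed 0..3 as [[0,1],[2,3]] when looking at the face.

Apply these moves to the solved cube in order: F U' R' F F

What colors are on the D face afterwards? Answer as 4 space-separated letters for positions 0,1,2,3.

Answer: W W Y G

Derivation:
After move 1 (F): F=GGGG U=WWOO R=WRWR D=RRYY L=OYOY
After move 2 (U'): U=WOWO F=OYGG R=GGWR B=WRBB L=BBOY
After move 3 (R'): R=GRGW U=WBWW F=OOGO D=RYYG B=YRRB
After move 4 (F): F=GOOO U=WBYB R=WRWW D=GGYG L=BROY
After move 5 (F): F=OGOO U=WBYR R=YRBW D=WWYG L=BGOG
Query: D face = WWYG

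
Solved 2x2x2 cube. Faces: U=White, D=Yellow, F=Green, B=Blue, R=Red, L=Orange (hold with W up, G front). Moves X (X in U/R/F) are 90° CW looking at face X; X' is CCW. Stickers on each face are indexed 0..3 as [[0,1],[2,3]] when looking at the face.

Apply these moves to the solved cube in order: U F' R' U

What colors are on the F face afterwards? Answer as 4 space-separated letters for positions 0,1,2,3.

Answer: B R R R

Derivation:
After move 1 (U): U=WWWW F=RRGG R=BBRR B=OOBB L=GGOO
After move 2 (F'): F=RGRG U=WWBR R=YBYR D=GOYY L=GWOW
After move 3 (R'): R=BRYY U=WBBO F=RWRR D=GGYG B=YOOB
After move 4 (U): U=BWOB F=BRRR R=YOYY B=GWOB L=RWOW
Query: F face = BRRR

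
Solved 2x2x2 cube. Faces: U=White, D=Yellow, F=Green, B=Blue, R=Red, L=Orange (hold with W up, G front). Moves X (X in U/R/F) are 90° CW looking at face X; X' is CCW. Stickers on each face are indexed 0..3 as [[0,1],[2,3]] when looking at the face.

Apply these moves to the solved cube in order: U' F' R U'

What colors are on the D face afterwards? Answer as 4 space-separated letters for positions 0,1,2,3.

Answer: B B Y R

Derivation:
After move 1 (U'): U=WWWW F=OOGG R=GGRR B=RRBB L=BBOO
After move 2 (F'): F=OGOG U=WWGR R=YGYR D=BOYY L=BWOW
After move 3 (R): R=YYRG U=WGGG F=OOOY D=BBYR B=RRWB
After move 4 (U'): U=GGWG F=BWOY R=OORG B=YYWB L=RROW
Query: D face = BBYR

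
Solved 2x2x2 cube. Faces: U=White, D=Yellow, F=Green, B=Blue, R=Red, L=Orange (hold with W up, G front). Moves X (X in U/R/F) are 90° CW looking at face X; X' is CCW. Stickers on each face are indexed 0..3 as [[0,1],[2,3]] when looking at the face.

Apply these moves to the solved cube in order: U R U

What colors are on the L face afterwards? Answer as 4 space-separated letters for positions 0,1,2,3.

Answer: R Y O O

Derivation:
After move 1 (U): U=WWWW F=RRGG R=BBRR B=OOBB L=GGOO
After move 2 (R): R=RBRB U=WRWG F=RYGY D=YBYO B=WOWB
After move 3 (U): U=WWGR F=RBGY R=WORB B=GGWB L=RYOO
Query: L face = RYOO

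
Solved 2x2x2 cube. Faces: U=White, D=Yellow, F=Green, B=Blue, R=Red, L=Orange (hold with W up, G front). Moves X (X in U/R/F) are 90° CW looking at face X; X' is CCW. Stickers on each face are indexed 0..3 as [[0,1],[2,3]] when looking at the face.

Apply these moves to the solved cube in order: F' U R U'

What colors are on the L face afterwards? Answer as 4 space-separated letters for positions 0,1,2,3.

Answer: W W O W

Derivation:
After move 1 (F'): F=GGGG U=WWRR R=YRYR D=OOYY L=OWOW
After move 2 (U): U=RWRW F=YRGG R=BBYR B=OWBB L=GGOW
After move 3 (R): R=YBRB U=RRRG F=YOGY D=OBYO B=WWWB
After move 4 (U'): U=RGRR F=GGGY R=YORB B=YBWB L=WWOW
Query: L face = WWOW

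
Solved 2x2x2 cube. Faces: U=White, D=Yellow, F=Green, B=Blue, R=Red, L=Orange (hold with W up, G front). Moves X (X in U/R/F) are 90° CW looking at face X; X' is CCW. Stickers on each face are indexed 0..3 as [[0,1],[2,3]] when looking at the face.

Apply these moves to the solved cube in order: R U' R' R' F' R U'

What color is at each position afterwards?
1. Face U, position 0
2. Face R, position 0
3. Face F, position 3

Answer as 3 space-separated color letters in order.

After move 1 (R): R=RRRR U=WGWG F=GYGY D=YBYB B=WBWB
After move 2 (U'): U=GGWW F=OOGY R=GYRR B=RRWB L=WBOO
After move 3 (R'): R=YRGR U=GWWR F=OGGW D=YOYY B=BRBB
After move 4 (R'): R=RRYG U=GBWB F=OWGR D=YGYW B=YROB
After move 5 (F'): F=WROG U=GBRY R=GRYG D=BOYW L=WBOW
After move 6 (R): R=YGGR U=GRRG F=WOOW D=BOYY B=YRBB
After move 7 (U'): U=RGGR F=WBOW R=WOGR B=YGBB L=YROW
Query 1: U[0] = R
Query 2: R[0] = W
Query 3: F[3] = W

Answer: R W W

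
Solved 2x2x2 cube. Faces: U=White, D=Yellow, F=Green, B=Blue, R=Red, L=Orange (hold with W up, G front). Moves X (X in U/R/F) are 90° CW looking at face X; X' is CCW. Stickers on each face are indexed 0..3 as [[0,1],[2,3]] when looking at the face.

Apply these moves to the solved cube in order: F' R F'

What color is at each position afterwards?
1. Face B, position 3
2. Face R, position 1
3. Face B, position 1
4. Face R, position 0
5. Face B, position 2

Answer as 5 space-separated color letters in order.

Answer: B Y B B W

Derivation:
After move 1 (F'): F=GGGG U=WWRR R=YRYR D=OOYY L=OWOW
After move 2 (R): R=YYRR U=WGRG F=GOGY D=OBYB B=RBWB
After move 3 (F'): F=OYGG U=WGYR R=BYOR D=WWYB L=OGOR
Query 1: B[3] = B
Query 2: R[1] = Y
Query 3: B[1] = B
Query 4: R[0] = B
Query 5: B[2] = W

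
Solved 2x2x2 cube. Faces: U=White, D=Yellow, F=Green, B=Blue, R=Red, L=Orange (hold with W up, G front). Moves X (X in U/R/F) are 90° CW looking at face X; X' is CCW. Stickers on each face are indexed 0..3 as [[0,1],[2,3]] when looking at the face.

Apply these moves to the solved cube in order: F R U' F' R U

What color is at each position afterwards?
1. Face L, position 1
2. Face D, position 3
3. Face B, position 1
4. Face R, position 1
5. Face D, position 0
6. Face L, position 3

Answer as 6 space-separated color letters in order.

Answer: Y W O W B W

Derivation:
After move 1 (F): F=GGGG U=WWOO R=WRWR D=RRYY L=OYOY
After move 2 (R): R=WWRR U=WGOG F=GRGY D=RBYB B=OBWB
After move 3 (U'): U=GGWO F=OYGY R=GRRR B=WWWB L=OBOY
After move 4 (F'): F=YYOG U=GGGR R=BRRR D=BYYB L=OOOW
After move 5 (R): R=RBRR U=GYGG F=YYOB D=BWYW B=RWGB
After move 6 (U): U=GGGY F=RBOB R=RWRR B=OOGB L=YYOW
Query 1: L[1] = Y
Query 2: D[3] = W
Query 3: B[1] = O
Query 4: R[1] = W
Query 5: D[0] = B
Query 6: L[3] = W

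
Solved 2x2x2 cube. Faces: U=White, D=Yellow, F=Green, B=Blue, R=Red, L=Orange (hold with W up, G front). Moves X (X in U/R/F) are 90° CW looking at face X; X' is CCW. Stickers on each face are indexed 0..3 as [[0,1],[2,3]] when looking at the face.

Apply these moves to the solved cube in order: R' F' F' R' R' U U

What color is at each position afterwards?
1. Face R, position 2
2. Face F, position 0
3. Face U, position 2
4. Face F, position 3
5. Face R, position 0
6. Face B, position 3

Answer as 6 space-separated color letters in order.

After move 1 (R'): R=RRRR U=WBWB F=GWGW D=YGYG B=YBYB
After move 2 (F'): F=WWGG U=WBRR R=GRYR D=OOYG L=OBOW
After move 3 (F'): F=WGWG U=WBGY R=OROR D=BWYG L=OROR
After move 4 (R'): R=RROO U=WYGY F=WBWY D=BGYG B=GBWB
After move 5 (R'): R=RORO U=WWGG F=WYWY D=BBYY B=GBGB
After move 6 (U): U=GWGW F=ROWY R=GBRO B=ORGB L=WYOR
After move 7 (U): U=GGWW F=GBWY R=ORRO B=WYGB L=ROOR
Query 1: R[2] = R
Query 2: F[0] = G
Query 3: U[2] = W
Query 4: F[3] = Y
Query 5: R[0] = O
Query 6: B[3] = B

Answer: R G W Y O B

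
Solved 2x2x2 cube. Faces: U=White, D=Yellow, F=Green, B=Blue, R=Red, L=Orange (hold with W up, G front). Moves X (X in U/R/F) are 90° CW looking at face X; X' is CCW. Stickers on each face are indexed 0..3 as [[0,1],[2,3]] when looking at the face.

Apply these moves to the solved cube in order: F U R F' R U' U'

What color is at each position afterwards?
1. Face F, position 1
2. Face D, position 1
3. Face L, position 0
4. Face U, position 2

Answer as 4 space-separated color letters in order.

After move 1 (F): F=GGGG U=WWOO R=WRWR D=RRYY L=OYOY
After move 2 (U): U=OWOW F=WRGG R=BBWR B=OYBB L=GGOY
After move 3 (R): R=WBRB U=OROG F=WRGY D=RBYO B=WYWB
After move 4 (F'): F=RYWG U=ORWR R=BBRB D=GYYO L=GGOO
After move 5 (R): R=RBBB U=OYWG F=RYWO D=GWYW B=RYRB
After move 6 (U'): U=YGOW F=GGWO R=RYBB B=RBRB L=RYOO
After move 7 (U'): U=GWYO F=RYWO R=GGBB B=RYRB L=RBOO
Query 1: F[1] = Y
Query 2: D[1] = W
Query 3: L[0] = R
Query 4: U[2] = Y

Answer: Y W R Y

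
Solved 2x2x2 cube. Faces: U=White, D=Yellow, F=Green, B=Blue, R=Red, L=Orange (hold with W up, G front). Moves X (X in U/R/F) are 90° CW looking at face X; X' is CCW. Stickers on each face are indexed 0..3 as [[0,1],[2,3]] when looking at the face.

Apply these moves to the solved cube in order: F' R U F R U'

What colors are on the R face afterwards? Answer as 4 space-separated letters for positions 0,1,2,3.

After move 1 (F'): F=GGGG U=WWRR R=YRYR D=OOYY L=OWOW
After move 2 (R): R=YYRR U=WGRG F=GOGY D=OBYB B=RBWB
After move 3 (U): U=RWGG F=YYGY R=RBRR B=OWWB L=GOOW
After move 4 (F): F=GYYY U=RWWO R=GBGR D=RRYB L=GOOB
After move 5 (R): R=GGRB U=RYWY F=GRYB D=RWYO B=OWWB
After move 6 (U'): U=YYRW F=GOYB R=GRRB B=GGWB L=OWOB
Query: R face = GRRB

Answer: G R R B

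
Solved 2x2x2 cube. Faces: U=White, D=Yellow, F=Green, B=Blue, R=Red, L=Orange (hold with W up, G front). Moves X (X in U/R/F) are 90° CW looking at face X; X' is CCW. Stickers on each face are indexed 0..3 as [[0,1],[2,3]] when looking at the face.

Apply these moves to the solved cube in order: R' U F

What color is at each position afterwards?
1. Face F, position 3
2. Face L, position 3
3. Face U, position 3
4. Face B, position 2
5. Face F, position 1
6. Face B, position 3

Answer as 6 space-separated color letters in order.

After move 1 (R'): R=RRRR U=WBWB F=GWGW D=YGYG B=YBYB
After move 2 (U): U=WWBB F=RRGW R=YBRR B=OOYB L=GWOO
After move 3 (F): F=GRWR U=WWOW R=BBBR D=RYYG L=GYOG
Query 1: F[3] = R
Query 2: L[3] = G
Query 3: U[3] = W
Query 4: B[2] = Y
Query 5: F[1] = R
Query 6: B[3] = B

Answer: R G W Y R B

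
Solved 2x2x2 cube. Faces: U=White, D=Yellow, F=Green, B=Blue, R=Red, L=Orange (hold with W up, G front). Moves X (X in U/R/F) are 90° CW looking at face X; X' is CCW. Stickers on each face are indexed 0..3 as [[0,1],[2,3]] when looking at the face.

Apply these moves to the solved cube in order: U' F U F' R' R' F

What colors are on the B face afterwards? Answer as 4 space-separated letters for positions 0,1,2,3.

Answer: G Y O B

Derivation:
After move 1 (U'): U=WWWW F=OOGG R=GGRR B=RRBB L=BBOO
After move 2 (F): F=GOGO U=WWOB R=WGWR D=RGYY L=BYOY
After move 3 (U): U=OWBW F=WGGO R=RRWR B=BYBB L=GOOY
After move 4 (F'): F=GOWG U=OWRW R=GRRR D=OYYY L=GWOB
After move 5 (R'): R=RRGR U=OBRB F=GWWW D=OOYG B=YYYB
After move 6 (R'): R=RRRG U=OYRY F=GBWB D=OWYW B=GYOB
After move 7 (F): F=WGBB U=OYBW R=RRYG D=RRYW L=GOOW
Query: B face = GYOB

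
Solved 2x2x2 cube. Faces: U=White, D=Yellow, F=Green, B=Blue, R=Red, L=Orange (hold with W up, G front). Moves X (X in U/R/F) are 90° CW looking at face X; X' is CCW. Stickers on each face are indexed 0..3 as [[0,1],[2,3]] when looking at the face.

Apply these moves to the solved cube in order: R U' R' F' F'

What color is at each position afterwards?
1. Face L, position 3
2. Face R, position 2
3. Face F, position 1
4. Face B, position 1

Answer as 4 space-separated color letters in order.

After move 1 (R): R=RRRR U=WGWG F=GYGY D=YBYB B=WBWB
After move 2 (U'): U=GGWW F=OOGY R=GYRR B=RRWB L=WBOO
After move 3 (R'): R=YRGR U=GWWR F=OGGW D=YOYY B=BRBB
After move 4 (F'): F=GWOG U=GWYG R=ORYR D=BOYY L=WROW
After move 5 (F'): F=WGGO U=GWOY R=ORBR D=RWYY L=WGOY
Query 1: L[3] = Y
Query 2: R[2] = B
Query 3: F[1] = G
Query 4: B[1] = R

Answer: Y B G R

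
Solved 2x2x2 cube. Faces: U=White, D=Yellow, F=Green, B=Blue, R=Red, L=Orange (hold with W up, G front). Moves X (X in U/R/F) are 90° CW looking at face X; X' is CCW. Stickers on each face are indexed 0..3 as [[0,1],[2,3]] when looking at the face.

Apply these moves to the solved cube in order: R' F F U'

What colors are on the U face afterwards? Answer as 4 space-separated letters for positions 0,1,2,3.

After move 1 (R'): R=RRRR U=WBWB F=GWGW D=YGYG B=YBYB
After move 2 (F): F=GGWW U=WBOO R=WRBR D=RRYG L=OYOG
After move 3 (F): F=WGWG U=WBGY R=OROR D=BWYG L=OROR
After move 4 (U'): U=BYWG F=ORWG R=WGOR B=ORYB L=YBOR
Query: U face = BYWG

Answer: B Y W G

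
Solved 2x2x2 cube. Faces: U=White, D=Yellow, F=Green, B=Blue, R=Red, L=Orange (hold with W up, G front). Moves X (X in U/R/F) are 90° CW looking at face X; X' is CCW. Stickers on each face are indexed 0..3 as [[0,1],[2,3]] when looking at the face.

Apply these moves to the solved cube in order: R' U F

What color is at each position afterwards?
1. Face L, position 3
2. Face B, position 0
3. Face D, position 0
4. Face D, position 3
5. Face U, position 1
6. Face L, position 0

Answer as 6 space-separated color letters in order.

After move 1 (R'): R=RRRR U=WBWB F=GWGW D=YGYG B=YBYB
After move 2 (U): U=WWBB F=RRGW R=YBRR B=OOYB L=GWOO
After move 3 (F): F=GRWR U=WWOW R=BBBR D=RYYG L=GYOG
Query 1: L[3] = G
Query 2: B[0] = O
Query 3: D[0] = R
Query 4: D[3] = G
Query 5: U[1] = W
Query 6: L[0] = G

Answer: G O R G W G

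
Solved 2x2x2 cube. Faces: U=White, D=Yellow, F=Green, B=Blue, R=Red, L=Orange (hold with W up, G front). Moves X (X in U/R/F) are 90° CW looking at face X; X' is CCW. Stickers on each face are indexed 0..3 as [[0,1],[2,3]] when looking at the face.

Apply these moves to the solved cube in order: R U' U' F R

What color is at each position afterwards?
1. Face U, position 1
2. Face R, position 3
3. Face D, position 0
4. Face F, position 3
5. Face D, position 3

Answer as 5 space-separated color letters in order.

After move 1 (R): R=RRRR U=WGWG F=GYGY D=YBYB B=WBWB
After move 2 (U'): U=GGWW F=OOGY R=GYRR B=RRWB L=WBOO
After move 3 (U'): U=GWGW F=WBGY R=OORR B=GYWB L=RROO
After move 4 (F): F=GWYB U=GWOR R=GOWR D=ROYB L=RYOB
After move 5 (R): R=WGRO U=GWOB F=GOYB D=RWYG B=RYWB
Query 1: U[1] = W
Query 2: R[3] = O
Query 3: D[0] = R
Query 4: F[3] = B
Query 5: D[3] = G

Answer: W O R B G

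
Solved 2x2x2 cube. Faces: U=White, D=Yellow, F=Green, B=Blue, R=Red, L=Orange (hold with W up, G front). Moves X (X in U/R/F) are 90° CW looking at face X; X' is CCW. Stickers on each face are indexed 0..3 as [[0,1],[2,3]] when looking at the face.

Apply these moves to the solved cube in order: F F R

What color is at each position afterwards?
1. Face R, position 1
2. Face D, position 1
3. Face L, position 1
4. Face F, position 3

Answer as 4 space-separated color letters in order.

Answer: O B R Y

Derivation:
After move 1 (F): F=GGGG U=WWOO R=WRWR D=RRYY L=OYOY
After move 2 (F): F=GGGG U=WWYY R=OROR D=WWYY L=OROR
After move 3 (R): R=OORR U=WGYG F=GWGY D=WBYB B=YBWB
Query 1: R[1] = O
Query 2: D[1] = B
Query 3: L[1] = R
Query 4: F[3] = Y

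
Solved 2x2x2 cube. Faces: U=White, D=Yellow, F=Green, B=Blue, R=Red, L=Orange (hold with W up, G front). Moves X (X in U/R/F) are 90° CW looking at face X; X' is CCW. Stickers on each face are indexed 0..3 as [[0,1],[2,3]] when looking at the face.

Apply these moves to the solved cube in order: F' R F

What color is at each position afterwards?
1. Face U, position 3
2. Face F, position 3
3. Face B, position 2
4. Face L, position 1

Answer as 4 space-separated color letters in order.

Answer: W O W O

Derivation:
After move 1 (F'): F=GGGG U=WWRR R=YRYR D=OOYY L=OWOW
After move 2 (R): R=YYRR U=WGRG F=GOGY D=OBYB B=RBWB
After move 3 (F): F=GGYO U=WGWW R=RYGR D=RYYB L=OOOB
Query 1: U[3] = W
Query 2: F[3] = O
Query 3: B[2] = W
Query 4: L[1] = O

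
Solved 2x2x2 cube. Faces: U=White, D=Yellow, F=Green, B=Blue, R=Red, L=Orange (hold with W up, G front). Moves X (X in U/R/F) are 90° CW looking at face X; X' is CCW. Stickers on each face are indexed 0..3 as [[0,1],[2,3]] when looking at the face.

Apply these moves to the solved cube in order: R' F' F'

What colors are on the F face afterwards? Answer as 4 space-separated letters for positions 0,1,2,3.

After move 1 (R'): R=RRRR U=WBWB F=GWGW D=YGYG B=YBYB
After move 2 (F'): F=WWGG U=WBRR R=GRYR D=OOYG L=OBOW
After move 3 (F'): F=WGWG U=WBGY R=OROR D=BWYG L=OROR
Query: F face = WGWG

Answer: W G W G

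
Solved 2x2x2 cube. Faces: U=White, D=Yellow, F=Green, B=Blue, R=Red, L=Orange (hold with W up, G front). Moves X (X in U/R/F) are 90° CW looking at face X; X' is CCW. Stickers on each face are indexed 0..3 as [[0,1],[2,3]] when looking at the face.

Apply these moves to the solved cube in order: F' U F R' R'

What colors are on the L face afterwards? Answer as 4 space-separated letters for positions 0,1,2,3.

Answer: G O O O

Derivation:
After move 1 (F'): F=GGGG U=WWRR R=YRYR D=OOYY L=OWOW
After move 2 (U): U=RWRW F=YRGG R=BBYR B=OWBB L=GGOW
After move 3 (F): F=GYGR U=RWWG R=RBWR D=YBYY L=GOOO
After move 4 (R'): R=BRRW U=RBWO F=GWGG D=YYYR B=YWBB
After move 5 (R'): R=RWBR U=RBWY F=GBGO D=YWYG B=RWYB
Query: L face = GOOO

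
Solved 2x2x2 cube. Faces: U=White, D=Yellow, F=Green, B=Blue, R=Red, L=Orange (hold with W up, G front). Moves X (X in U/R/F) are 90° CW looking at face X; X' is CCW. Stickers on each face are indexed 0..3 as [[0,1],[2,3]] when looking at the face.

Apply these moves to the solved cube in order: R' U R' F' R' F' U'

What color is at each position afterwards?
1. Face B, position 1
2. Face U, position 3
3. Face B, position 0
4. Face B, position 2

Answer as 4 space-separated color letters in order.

After move 1 (R'): R=RRRR U=WBWB F=GWGW D=YGYG B=YBYB
After move 2 (U): U=WWBB F=RRGW R=YBRR B=OOYB L=GWOO
After move 3 (R'): R=BRYR U=WYBO F=RWGB D=YRYW B=GOGB
After move 4 (F'): F=WBRG U=WYBY R=RRYR D=WOYW L=GOOB
After move 5 (R'): R=RRRY U=WGBG F=WYRY D=WBYG B=WOOB
After move 6 (F'): F=YYWR U=WGRR R=BRWY D=OBYG L=GGOB
After move 7 (U'): U=GRWR F=GGWR R=YYWY B=BROB L=WOOB
Query 1: B[1] = R
Query 2: U[3] = R
Query 3: B[0] = B
Query 4: B[2] = O

Answer: R R B O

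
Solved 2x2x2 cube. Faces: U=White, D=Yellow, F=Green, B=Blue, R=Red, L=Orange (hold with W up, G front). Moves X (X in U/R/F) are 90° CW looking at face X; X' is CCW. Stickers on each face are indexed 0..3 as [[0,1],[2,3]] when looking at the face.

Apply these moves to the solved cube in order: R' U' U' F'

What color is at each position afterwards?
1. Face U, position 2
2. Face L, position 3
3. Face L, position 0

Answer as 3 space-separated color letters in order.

Answer: O B R

Derivation:
After move 1 (R'): R=RRRR U=WBWB F=GWGW D=YGYG B=YBYB
After move 2 (U'): U=BBWW F=OOGW R=GWRR B=RRYB L=YBOO
After move 3 (U'): U=BWBW F=YBGW R=OORR B=GWYB L=RROO
After move 4 (F'): F=BWYG U=BWOR R=GOYR D=ROYG L=RWOB
Query 1: U[2] = O
Query 2: L[3] = B
Query 3: L[0] = R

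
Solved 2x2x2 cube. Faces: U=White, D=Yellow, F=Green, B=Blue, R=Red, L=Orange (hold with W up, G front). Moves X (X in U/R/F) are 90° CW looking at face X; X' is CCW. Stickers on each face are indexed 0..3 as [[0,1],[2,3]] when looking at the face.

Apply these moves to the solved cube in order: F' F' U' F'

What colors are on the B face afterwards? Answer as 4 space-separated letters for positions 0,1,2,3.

Answer: O R B B

Derivation:
After move 1 (F'): F=GGGG U=WWRR R=YRYR D=OOYY L=OWOW
After move 2 (F'): F=GGGG U=WWYY R=OROR D=WWYY L=OROR
After move 3 (U'): U=WYWY F=ORGG R=GGOR B=ORBB L=BBOR
After move 4 (F'): F=RGOG U=WYGO R=WGWR D=BRYY L=BYOW
Query: B face = ORBB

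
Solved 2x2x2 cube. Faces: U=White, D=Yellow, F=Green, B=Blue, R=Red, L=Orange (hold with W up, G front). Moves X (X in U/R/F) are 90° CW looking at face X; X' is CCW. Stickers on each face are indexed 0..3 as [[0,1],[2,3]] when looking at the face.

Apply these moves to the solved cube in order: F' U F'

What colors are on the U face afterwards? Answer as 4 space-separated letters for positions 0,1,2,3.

Answer: R W B Y

Derivation:
After move 1 (F'): F=GGGG U=WWRR R=YRYR D=OOYY L=OWOW
After move 2 (U): U=RWRW F=YRGG R=BBYR B=OWBB L=GGOW
After move 3 (F'): F=RGYG U=RWBY R=OBOR D=GWYY L=GWOR
Query: U face = RWBY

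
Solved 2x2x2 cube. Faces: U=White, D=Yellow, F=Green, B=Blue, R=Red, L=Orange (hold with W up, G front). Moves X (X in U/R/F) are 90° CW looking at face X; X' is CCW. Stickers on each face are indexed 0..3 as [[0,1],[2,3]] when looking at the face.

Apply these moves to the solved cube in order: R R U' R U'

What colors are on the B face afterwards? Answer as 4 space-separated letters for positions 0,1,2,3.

After move 1 (R): R=RRRR U=WGWG F=GYGY D=YBYB B=WBWB
After move 2 (R): R=RRRR U=WYWY F=GBGB D=YWYW B=GBGB
After move 3 (U'): U=YYWW F=OOGB R=GBRR B=RRGB L=GBOO
After move 4 (R): R=RGRB U=YOWB F=OWGW D=YGYR B=WRYB
After move 5 (U'): U=OBYW F=GBGW R=OWRB B=RGYB L=WROO
Query: B face = RGYB

Answer: R G Y B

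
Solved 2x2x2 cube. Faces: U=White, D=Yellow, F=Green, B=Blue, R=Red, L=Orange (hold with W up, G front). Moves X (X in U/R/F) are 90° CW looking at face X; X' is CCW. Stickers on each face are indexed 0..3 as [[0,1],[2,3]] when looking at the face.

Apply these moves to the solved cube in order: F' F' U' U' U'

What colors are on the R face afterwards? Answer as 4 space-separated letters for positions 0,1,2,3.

After move 1 (F'): F=GGGG U=WWRR R=YRYR D=OOYY L=OWOW
After move 2 (F'): F=GGGG U=WWYY R=OROR D=WWYY L=OROR
After move 3 (U'): U=WYWY F=ORGG R=GGOR B=ORBB L=BBOR
After move 4 (U'): U=YYWW F=BBGG R=OROR B=GGBB L=OROR
After move 5 (U'): U=YWYW F=ORGG R=BBOR B=ORBB L=GGOR
Query: R face = BBOR

Answer: B B O R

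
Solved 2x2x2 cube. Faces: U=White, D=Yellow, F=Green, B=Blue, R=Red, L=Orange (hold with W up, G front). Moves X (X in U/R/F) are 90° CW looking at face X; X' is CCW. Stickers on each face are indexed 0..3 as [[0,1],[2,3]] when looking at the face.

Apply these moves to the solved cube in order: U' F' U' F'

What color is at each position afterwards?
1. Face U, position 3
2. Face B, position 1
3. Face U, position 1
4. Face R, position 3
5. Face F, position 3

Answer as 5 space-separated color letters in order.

Answer: Y G R R O

Derivation:
After move 1 (U'): U=WWWW F=OOGG R=GGRR B=RRBB L=BBOO
After move 2 (F'): F=OGOG U=WWGR R=YGYR D=BOYY L=BWOW
After move 3 (U'): U=WRWG F=BWOG R=OGYR B=YGBB L=RROW
After move 4 (F'): F=WGBO U=WROY R=OGBR D=RWYY L=RGOW
Query 1: U[3] = Y
Query 2: B[1] = G
Query 3: U[1] = R
Query 4: R[3] = R
Query 5: F[3] = O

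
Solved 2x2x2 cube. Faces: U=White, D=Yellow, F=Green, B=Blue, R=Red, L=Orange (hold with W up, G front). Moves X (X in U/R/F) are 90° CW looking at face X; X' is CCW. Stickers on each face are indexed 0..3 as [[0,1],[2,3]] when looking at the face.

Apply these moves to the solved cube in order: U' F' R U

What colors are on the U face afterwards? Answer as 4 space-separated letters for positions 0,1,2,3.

Answer: G W G G

Derivation:
After move 1 (U'): U=WWWW F=OOGG R=GGRR B=RRBB L=BBOO
After move 2 (F'): F=OGOG U=WWGR R=YGYR D=BOYY L=BWOW
After move 3 (R): R=YYRG U=WGGG F=OOOY D=BBYR B=RRWB
After move 4 (U): U=GWGG F=YYOY R=RRRG B=BWWB L=OOOW
Query: U face = GWGG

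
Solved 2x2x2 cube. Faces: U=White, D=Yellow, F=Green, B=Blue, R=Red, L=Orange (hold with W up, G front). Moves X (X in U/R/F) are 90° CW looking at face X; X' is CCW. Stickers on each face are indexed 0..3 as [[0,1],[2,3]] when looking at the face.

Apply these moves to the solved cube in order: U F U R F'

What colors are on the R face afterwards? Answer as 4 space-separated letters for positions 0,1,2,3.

After move 1 (U): U=WWWW F=RRGG R=BBRR B=OOBB L=GGOO
After move 2 (F): F=GRGR U=WWOG R=WBWR D=RBYY L=GYOY
After move 3 (U): U=OWGW F=WBGR R=OOWR B=GYBB L=GROY
After move 4 (R): R=WORO U=OBGR F=WBGY D=RBYG B=WYWB
After move 5 (F'): F=BYWG U=OBWR R=BORO D=RYYG L=GROG
Query: R face = BORO

Answer: B O R O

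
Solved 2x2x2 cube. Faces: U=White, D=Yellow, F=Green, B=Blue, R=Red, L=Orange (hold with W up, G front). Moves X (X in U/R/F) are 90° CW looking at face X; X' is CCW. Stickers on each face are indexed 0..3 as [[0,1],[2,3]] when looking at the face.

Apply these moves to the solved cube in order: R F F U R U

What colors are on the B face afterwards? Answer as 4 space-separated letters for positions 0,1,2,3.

Answer: Y G W B

Derivation:
After move 1 (R): R=RRRR U=WGWG F=GYGY D=YBYB B=WBWB
After move 2 (F): F=GGYY U=WGOO R=WRGR D=RRYB L=OYOB
After move 3 (F): F=YGYG U=WGBY R=OROR D=GWYB L=OROR
After move 4 (U): U=BWYG F=ORYG R=WBOR B=ORWB L=YGOR
After move 5 (R): R=OWRB U=BRYG F=OWYB D=GWYO B=GRWB
After move 6 (U): U=YBGR F=OWYB R=GRRB B=YGWB L=OWOR
Query: B face = YGWB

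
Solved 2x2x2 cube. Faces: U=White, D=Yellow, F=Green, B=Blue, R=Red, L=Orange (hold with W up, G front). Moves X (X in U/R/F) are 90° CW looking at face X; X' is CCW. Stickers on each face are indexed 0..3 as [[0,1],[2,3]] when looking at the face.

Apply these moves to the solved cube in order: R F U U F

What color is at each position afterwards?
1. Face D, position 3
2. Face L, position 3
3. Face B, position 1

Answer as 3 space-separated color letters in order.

After move 1 (R): R=RRRR U=WGWG F=GYGY D=YBYB B=WBWB
After move 2 (F): F=GGYY U=WGOO R=WRGR D=RRYB L=OYOB
After move 3 (U): U=OWOG F=WRYY R=WBGR B=OYWB L=GGOB
After move 4 (U): U=OOGW F=WBYY R=OYGR B=GGWB L=WROB
After move 5 (F): F=YWYB U=OOBR R=GYWR D=GOYB L=WROR
Query 1: D[3] = B
Query 2: L[3] = R
Query 3: B[1] = G

Answer: B R G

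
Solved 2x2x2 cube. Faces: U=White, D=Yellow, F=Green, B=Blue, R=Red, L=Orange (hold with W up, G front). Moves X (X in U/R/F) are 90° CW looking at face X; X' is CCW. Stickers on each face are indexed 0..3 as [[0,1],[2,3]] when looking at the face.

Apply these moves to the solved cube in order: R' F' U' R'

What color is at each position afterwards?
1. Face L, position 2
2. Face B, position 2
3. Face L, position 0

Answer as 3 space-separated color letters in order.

Answer: O O Y

Derivation:
After move 1 (R'): R=RRRR U=WBWB F=GWGW D=YGYG B=YBYB
After move 2 (F'): F=WWGG U=WBRR R=GRYR D=OOYG L=OBOW
After move 3 (U'): U=BRWR F=OBGG R=WWYR B=GRYB L=YBOW
After move 4 (R'): R=WRWY U=BYWG F=ORGR D=OBYG B=GROB
Query 1: L[2] = O
Query 2: B[2] = O
Query 3: L[0] = Y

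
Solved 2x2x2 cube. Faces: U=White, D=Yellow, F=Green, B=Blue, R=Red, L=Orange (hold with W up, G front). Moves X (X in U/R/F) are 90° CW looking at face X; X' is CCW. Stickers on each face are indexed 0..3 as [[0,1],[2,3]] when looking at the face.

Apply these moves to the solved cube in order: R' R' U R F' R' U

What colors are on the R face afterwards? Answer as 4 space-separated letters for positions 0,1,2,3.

After move 1 (R'): R=RRRR U=WBWB F=GWGW D=YGYG B=YBYB
After move 2 (R'): R=RRRR U=WYWY F=GBGB D=YWYW B=GBGB
After move 3 (U): U=WWYY F=RRGB R=GBRR B=OOGB L=GBOO
After move 4 (R): R=RGRB U=WRYB F=RWGW D=YGYO B=YOWB
After move 5 (F'): F=WWRG U=WRRR R=GGYB D=BOYO L=GBOY
After move 6 (R'): R=GBGY U=WWRY F=WRRR D=BWYG B=OOOB
After move 7 (U): U=RWYW F=GBRR R=OOGY B=GBOB L=WROY
Query: R face = OOGY

Answer: O O G Y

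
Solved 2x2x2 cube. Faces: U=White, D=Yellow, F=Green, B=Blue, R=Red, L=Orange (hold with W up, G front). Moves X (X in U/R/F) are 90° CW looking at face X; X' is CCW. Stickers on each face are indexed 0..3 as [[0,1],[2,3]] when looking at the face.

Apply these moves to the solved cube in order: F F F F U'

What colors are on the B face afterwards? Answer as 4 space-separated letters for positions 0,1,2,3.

Answer: R R B B

Derivation:
After move 1 (F): F=GGGG U=WWOO R=WRWR D=RRYY L=OYOY
After move 2 (F): F=GGGG U=WWYY R=OROR D=WWYY L=OROR
After move 3 (F): F=GGGG U=WWRR R=YRYR D=OOYY L=OWOW
After move 4 (F): F=GGGG U=WWWW R=RRRR D=YYYY L=OOOO
After move 5 (U'): U=WWWW F=OOGG R=GGRR B=RRBB L=BBOO
Query: B face = RRBB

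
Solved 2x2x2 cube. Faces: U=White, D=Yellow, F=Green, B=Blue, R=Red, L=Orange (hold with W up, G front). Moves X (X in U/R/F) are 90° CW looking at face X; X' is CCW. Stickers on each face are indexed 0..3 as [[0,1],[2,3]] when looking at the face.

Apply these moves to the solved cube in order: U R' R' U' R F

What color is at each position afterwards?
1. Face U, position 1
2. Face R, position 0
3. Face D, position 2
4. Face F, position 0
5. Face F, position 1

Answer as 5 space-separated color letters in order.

After move 1 (U): U=WWWW F=RRGG R=BBRR B=OOBB L=GGOO
After move 2 (R'): R=BRBR U=WBWO F=RWGW D=YRYG B=YOYB
After move 3 (R'): R=RRBB U=WYWY F=RBGO D=YWYW B=GORB
After move 4 (U'): U=YYWW F=GGGO R=RBBB B=RRRB L=GOOO
After move 5 (R): R=BRBB U=YGWO F=GWGW D=YRYR B=WRYB
After move 6 (F): F=GGWW U=YGOO R=WROB D=BBYR L=GYOR
Query 1: U[1] = G
Query 2: R[0] = W
Query 3: D[2] = Y
Query 4: F[0] = G
Query 5: F[1] = G

Answer: G W Y G G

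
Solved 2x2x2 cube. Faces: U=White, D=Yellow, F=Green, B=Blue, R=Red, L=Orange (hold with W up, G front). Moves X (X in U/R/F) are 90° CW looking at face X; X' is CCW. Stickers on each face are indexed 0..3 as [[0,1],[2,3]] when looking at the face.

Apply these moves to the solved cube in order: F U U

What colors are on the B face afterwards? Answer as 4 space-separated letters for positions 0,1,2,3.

Answer: G G B B

Derivation:
After move 1 (F): F=GGGG U=WWOO R=WRWR D=RRYY L=OYOY
After move 2 (U): U=OWOW F=WRGG R=BBWR B=OYBB L=GGOY
After move 3 (U): U=OOWW F=BBGG R=OYWR B=GGBB L=WROY
Query: B face = GGBB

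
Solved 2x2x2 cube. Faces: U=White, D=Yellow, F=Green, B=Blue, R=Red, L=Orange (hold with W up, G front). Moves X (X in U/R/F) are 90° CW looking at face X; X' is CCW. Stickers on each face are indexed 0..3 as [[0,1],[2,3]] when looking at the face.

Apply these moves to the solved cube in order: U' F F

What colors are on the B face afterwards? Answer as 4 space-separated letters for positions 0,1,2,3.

Answer: R R B B

Derivation:
After move 1 (U'): U=WWWW F=OOGG R=GGRR B=RRBB L=BBOO
After move 2 (F): F=GOGO U=WWOB R=WGWR D=RGYY L=BYOY
After move 3 (F): F=GGOO U=WWYY R=OGBR D=WWYY L=BROG
Query: B face = RRBB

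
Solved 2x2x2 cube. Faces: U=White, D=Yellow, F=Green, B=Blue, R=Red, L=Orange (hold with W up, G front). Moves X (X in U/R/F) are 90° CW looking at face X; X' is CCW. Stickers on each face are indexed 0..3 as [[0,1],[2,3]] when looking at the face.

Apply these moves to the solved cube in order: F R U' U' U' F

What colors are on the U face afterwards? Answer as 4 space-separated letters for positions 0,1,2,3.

After move 1 (F): F=GGGG U=WWOO R=WRWR D=RRYY L=OYOY
After move 2 (R): R=WWRR U=WGOG F=GRGY D=RBYB B=OBWB
After move 3 (U'): U=GGWO F=OYGY R=GRRR B=WWWB L=OBOY
After move 4 (U'): U=GOGW F=OBGY R=OYRR B=GRWB L=WWOY
After move 5 (U'): U=OWGG F=WWGY R=OBRR B=OYWB L=GROY
After move 6 (F): F=GWYW U=OWYR R=GBGR D=ROYB L=GROB
Query: U face = OWYR

Answer: O W Y R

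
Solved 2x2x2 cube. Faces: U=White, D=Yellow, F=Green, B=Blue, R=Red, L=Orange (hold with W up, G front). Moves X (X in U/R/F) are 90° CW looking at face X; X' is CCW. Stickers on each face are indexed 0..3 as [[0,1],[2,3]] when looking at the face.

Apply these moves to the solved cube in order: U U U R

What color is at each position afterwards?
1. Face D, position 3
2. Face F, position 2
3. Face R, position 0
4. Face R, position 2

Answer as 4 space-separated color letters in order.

Answer: R G R R

Derivation:
After move 1 (U): U=WWWW F=RRGG R=BBRR B=OOBB L=GGOO
After move 2 (U): U=WWWW F=BBGG R=OORR B=GGBB L=RROO
After move 3 (U): U=WWWW F=OOGG R=GGRR B=RRBB L=BBOO
After move 4 (R): R=RGRG U=WOWG F=OYGY D=YBYR B=WRWB
Query 1: D[3] = R
Query 2: F[2] = G
Query 3: R[0] = R
Query 4: R[2] = R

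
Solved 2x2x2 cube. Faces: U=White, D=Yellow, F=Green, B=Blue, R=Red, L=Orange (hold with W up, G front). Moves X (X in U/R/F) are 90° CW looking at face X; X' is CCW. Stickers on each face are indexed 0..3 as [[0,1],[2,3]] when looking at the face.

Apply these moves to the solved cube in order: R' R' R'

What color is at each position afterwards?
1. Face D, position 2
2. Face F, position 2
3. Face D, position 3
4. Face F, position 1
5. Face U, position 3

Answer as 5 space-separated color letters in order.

Answer: Y G B Y G

Derivation:
After move 1 (R'): R=RRRR U=WBWB F=GWGW D=YGYG B=YBYB
After move 2 (R'): R=RRRR U=WYWY F=GBGB D=YWYW B=GBGB
After move 3 (R'): R=RRRR U=WGWG F=GYGY D=YBYB B=WBWB
Query 1: D[2] = Y
Query 2: F[2] = G
Query 3: D[3] = B
Query 4: F[1] = Y
Query 5: U[3] = G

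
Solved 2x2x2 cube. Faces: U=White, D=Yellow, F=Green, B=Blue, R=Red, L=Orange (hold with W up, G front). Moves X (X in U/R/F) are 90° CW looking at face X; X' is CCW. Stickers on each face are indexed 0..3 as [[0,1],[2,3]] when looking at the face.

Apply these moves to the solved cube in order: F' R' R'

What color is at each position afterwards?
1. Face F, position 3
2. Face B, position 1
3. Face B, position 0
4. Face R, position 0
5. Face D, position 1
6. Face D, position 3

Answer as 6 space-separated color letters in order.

Answer: B B G R W R

Derivation:
After move 1 (F'): F=GGGG U=WWRR R=YRYR D=OOYY L=OWOW
After move 2 (R'): R=RRYY U=WBRB F=GWGR D=OGYG B=YBOB
After move 3 (R'): R=RYRY U=WORY F=GBGB D=OWYR B=GBGB
Query 1: F[3] = B
Query 2: B[1] = B
Query 3: B[0] = G
Query 4: R[0] = R
Query 5: D[1] = W
Query 6: D[3] = R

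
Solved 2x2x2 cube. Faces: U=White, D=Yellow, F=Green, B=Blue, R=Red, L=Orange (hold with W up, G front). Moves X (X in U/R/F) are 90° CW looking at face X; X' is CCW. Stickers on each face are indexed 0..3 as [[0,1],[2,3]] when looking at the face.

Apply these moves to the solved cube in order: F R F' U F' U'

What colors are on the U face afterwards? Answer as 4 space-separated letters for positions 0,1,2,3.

Answer: W R W O

Derivation:
After move 1 (F): F=GGGG U=WWOO R=WRWR D=RRYY L=OYOY
After move 2 (R): R=WWRR U=WGOG F=GRGY D=RBYB B=OBWB
After move 3 (F'): F=RYGG U=WGWR R=BWRR D=YYYB L=OGOO
After move 4 (U): U=WWRG F=BWGG R=OBRR B=OGWB L=RYOO
After move 5 (F'): F=WGBG U=WWOR R=YBYR D=YOYB L=RGOR
After move 6 (U'): U=WRWO F=RGBG R=WGYR B=YBWB L=OGOR
Query: U face = WRWO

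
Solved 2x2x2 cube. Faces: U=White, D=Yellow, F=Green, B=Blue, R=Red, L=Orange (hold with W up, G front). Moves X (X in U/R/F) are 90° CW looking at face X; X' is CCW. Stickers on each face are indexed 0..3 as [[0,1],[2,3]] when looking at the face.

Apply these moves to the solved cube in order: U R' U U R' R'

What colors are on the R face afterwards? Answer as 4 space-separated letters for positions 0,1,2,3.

Answer: R B G G

Derivation:
After move 1 (U): U=WWWW F=RRGG R=BBRR B=OOBB L=GGOO
After move 2 (R'): R=BRBR U=WBWO F=RWGW D=YRYG B=YOYB
After move 3 (U): U=WWOB F=BRGW R=YOBR B=GGYB L=RWOO
After move 4 (U): U=OWBW F=YOGW R=GGBR B=RWYB L=BROO
After move 5 (R'): R=GRGB U=OYBR F=YWGW D=YOYW B=GWRB
After move 6 (R'): R=RBGG U=ORBG F=YYGR D=YWYW B=WWOB
Query: R face = RBGG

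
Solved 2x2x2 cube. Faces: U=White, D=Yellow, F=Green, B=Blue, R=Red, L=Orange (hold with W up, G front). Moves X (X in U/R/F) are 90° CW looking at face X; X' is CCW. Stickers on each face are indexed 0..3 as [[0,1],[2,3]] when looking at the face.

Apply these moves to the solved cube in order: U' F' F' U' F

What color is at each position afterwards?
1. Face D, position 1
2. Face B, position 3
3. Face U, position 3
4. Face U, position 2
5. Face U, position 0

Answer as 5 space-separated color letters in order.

Answer: G B R G W

Derivation:
After move 1 (U'): U=WWWW F=OOGG R=GGRR B=RRBB L=BBOO
After move 2 (F'): F=OGOG U=WWGR R=YGYR D=BOYY L=BWOW
After move 3 (F'): F=GGOO U=WWYY R=OGBR D=WWYY L=BROG
After move 4 (U'): U=WYWY F=BROO R=GGBR B=OGBB L=RROG
After move 5 (F): F=OBOR U=WYGR R=WGYR D=BGYY L=RWOW
Query 1: D[1] = G
Query 2: B[3] = B
Query 3: U[3] = R
Query 4: U[2] = G
Query 5: U[0] = W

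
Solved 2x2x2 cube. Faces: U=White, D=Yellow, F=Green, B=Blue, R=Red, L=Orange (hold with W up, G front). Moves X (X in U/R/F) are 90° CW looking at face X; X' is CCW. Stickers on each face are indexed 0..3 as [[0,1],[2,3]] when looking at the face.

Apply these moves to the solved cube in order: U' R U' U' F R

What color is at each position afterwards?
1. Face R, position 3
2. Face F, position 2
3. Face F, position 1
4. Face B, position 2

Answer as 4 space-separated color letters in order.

After move 1 (U'): U=WWWW F=OOGG R=GGRR B=RRBB L=BBOO
After move 2 (R): R=RGRG U=WOWG F=OYGY D=YBYR B=WRWB
After move 3 (U'): U=OGWW F=BBGY R=OYRG B=RGWB L=WROO
After move 4 (U'): U=GWOW F=WRGY R=BBRG B=OYWB L=RGOO
After move 5 (F): F=GWYR U=GWOG R=OBWG D=RBYR L=RYOB
After move 6 (R): R=WOGB U=GWOR F=GBYR D=RWYO B=GYWB
Query 1: R[3] = B
Query 2: F[2] = Y
Query 3: F[1] = B
Query 4: B[2] = W

Answer: B Y B W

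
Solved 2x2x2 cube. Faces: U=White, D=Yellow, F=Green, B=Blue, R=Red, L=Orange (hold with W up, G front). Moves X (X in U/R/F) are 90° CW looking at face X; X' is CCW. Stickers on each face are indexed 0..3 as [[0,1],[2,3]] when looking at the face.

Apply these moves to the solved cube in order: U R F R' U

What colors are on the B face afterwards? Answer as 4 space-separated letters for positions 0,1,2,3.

After move 1 (U): U=WWWW F=RRGG R=BBRR B=OOBB L=GGOO
After move 2 (R): R=RBRB U=WRWG F=RYGY D=YBYO B=WOWB
After move 3 (F): F=GRYY U=WROG R=WBGB D=RRYO L=GYOB
After move 4 (R'): R=BBWG U=WWOW F=GRYG D=RRYY B=OORB
After move 5 (U): U=OWWW F=BBYG R=OOWG B=GYRB L=GROB
Query: B face = GYRB

Answer: G Y R B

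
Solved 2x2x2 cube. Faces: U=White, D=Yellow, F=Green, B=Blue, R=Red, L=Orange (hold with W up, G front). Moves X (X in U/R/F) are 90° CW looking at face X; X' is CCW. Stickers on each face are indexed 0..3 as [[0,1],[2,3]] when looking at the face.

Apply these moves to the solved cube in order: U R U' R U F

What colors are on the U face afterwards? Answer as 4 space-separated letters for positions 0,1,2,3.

After move 1 (U): U=WWWW F=RRGG R=BBRR B=OOBB L=GGOO
After move 2 (R): R=RBRB U=WRWG F=RYGY D=YBYO B=WOWB
After move 3 (U'): U=RGWW F=GGGY R=RYRB B=RBWB L=WOOO
After move 4 (R): R=RRBY U=RGWY F=GBGO D=YWYR B=WBGB
After move 5 (U): U=WRYG F=RRGO R=WBBY B=WOGB L=GBOO
After move 6 (F): F=GROR U=WROB R=YBGY D=BWYR L=GYOW
Query: U face = WROB

Answer: W R O B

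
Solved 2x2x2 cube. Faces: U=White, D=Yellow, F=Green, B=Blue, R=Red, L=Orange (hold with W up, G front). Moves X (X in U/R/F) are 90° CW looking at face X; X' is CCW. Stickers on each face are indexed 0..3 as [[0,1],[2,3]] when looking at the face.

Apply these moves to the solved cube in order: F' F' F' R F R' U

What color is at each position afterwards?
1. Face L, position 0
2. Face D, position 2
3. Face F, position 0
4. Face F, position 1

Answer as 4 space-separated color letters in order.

Answer: G Y W R

Derivation:
After move 1 (F'): F=GGGG U=WWRR R=YRYR D=OOYY L=OWOW
After move 2 (F'): F=GGGG U=WWYY R=OROR D=WWYY L=OROR
After move 3 (F'): F=GGGG U=WWOO R=WRWR D=RRYY L=OYOY
After move 4 (R): R=WWRR U=WGOG F=GRGY D=RBYB B=OBWB
After move 5 (F): F=GGYR U=WGYY R=OWGR D=RWYB L=OROB
After move 6 (R'): R=WROG U=WWYO F=GGYY D=RGYR B=BBWB
After move 7 (U): U=YWOW F=WRYY R=BBOG B=ORWB L=GGOB
Query 1: L[0] = G
Query 2: D[2] = Y
Query 3: F[0] = W
Query 4: F[1] = R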